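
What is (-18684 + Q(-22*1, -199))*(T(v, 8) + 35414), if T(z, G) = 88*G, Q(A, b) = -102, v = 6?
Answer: -678512748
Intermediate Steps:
(-18684 + Q(-22*1, -199))*(T(v, 8) + 35414) = (-18684 - 102)*(88*8 + 35414) = -18786*(704 + 35414) = -18786*36118 = -678512748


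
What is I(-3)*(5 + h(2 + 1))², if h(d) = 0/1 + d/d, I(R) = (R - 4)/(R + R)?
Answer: 42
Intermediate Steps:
I(R) = (-4 + R)/(2*R) (I(R) = (-4 + R)/((2*R)) = (-4 + R)*(1/(2*R)) = (-4 + R)/(2*R))
h(d) = 1 (h(d) = 0*1 + 1 = 0 + 1 = 1)
I(-3)*(5 + h(2 + 1))² = ((½)*(-4 - 3)/(-3))*(5 + 1)² = ((½)*(-⅓)*(-7))*6² = (7/6)*36 = 42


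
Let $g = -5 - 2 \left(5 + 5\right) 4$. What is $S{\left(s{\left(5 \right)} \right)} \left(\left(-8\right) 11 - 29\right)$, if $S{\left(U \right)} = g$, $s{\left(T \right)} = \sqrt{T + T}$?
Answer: $9945$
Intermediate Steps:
$s{\left(T \right)} = \sqrt{2} \sqrt{T}$ ($s{\left(T \right)} = \sqrt{2 T} = \sqrt{2} \sqrt{T}$)
$g = -85$ ($g = -5 - 2 \cdot 10 \cdot 4 = -5 - 80 = -85$)
$S{\left(U \right)} = -85$
$S{\left(s{\left(5 \right)} \right)} \left(\left(-8\right) 11 - 29\right) = - 85 \left(\left(-8\right) 11 - 29\right) = - 85 \left(-88 - 29\right) = \left(-85\right) \left(-117\right) = 9945$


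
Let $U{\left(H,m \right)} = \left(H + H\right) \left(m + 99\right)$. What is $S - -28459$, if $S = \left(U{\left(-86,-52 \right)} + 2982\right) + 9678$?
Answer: $33035$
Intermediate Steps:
$U{\left(H,m \right)} = 2 H \left(99 + m\right)$
$S = 4576$ ($S = \left(2 \left(-86\right) \left(99 - 52\right) + 2982\right) + 9678 = \left(2 \left(-86\right) 47 + 2982\right) + 9678 = \left(-8084 + 2982\right) + 9678 = -5102 + 9678 = 4576$)
$S - -28459 = 4576 - -28459 = 4576 + 28459 = 33035$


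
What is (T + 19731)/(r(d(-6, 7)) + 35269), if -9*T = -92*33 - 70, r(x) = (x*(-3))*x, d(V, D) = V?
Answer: 180685/316449 ≈ 0.57098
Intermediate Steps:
r(x) = -3*x**2 (r(x) = (-3*x)*x = -3*x**2)
T = 3106/9 (T = -(-92*33 - 70)/9 = -(-3036 - 70)/9 = -1/9*(-3106) = 3106/9 ≈ 345.11)
(T + 19731)/(r(d(-6, 7)) + 35269) = (3106/9 + 19731)/(-3*(-6)**2 + 35269) = 180685/(9*(-3*36 + 35269)) = 180685/(9*(-108 + 35269)) = (180685/9)/35161 = (180685/9)*(1/35161) = 180685/316449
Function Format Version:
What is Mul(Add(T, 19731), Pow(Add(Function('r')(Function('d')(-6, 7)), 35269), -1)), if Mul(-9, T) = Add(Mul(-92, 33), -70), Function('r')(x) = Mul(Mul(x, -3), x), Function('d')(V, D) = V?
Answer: Rational(180685, 316449) ≈ 0.57098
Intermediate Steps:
Function('r')(x) = Mul(-3, Pow(x, 2)) (Function('r')(x) = Mul(Mul(-3, x), x) = Mul(-3, Pow(x, 2)))
T = Rational(3106, 9) (T = Mul(Rational(-1, 9), Add(Mul(-92, 33), -70)) = Mul(Rational(-1, 9), Add(-3036, -70)) = Mul(Rational(-1, 9), -3106) = Rational(3106, 9) ≈ 345.11)
Mul(Add(T, 19731), Pow(Add(Function('r')(Function('d')(-6, 7)), 35269), -1)) = Mul(Add(Rational(3106, 9), 19731), Pow(Add(Mul(-3, Pow(-6, 2)), 35269), -1)) = Mul(Rational(180685, 9), Pow(Add(Mul(-3, 36), 35269), -1)) = Mul(Rational(180685, 9), Pow(Add(-108, 35269), -1)) = Mul(Rational(180685, 9), Pow(35161, -1)) = Mul(Rational(180685, 9), Rational(1, 35161)) = Rational(180685, 316449)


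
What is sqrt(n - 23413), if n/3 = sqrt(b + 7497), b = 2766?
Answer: sqrt(-23413 + 3*sqrt(10263)) ≈ 152.02*I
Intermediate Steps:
n = 3*sqrt(10263) (n = 3*sqrt(2766 + 7497) = 3*sqrt(10263) ≈ 303.92)
sqrt(n - 23413) = sqrt(3*sqrt(10263) - 23413) = sqrt(-23413 + 3*sqrt(10263))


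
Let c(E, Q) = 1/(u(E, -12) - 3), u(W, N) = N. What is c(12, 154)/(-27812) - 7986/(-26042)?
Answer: 1665812761/5432100780 ≈ 0.30666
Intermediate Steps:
c(E, Q) = -1/15 (c(E, Q) = 1/(-12 - 3) = 1/(-15) = -1/15)
c(12, 154)/(-27812) - 7986/(-26042) = -1/15/(-27812) - 7986/(-26042) = -1/15*(-1/27812) - 7986*(-1/26042) = 1/417180 + 3993/13021 = 1665812761/5432100780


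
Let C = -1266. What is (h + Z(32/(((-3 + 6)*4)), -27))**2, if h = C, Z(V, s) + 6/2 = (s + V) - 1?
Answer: 15077689/9 ≈ 1.6753e+6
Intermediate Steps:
Z(V, s) = -4 + V + s (Z(V, s) = -3 + ((s + V) - 1) = -3 + ((V + s) - 1) = -3 + (-1 + V + s) = -4 + V + s)
h = -1266
(h + Z(32/(((-3 + 6)*4)), -27))**2 = (-1266 + (-4 + 32/(((-3 + 6)*4)) - 27))**2 = (-1266 + (-4 + 32/((3*4)) - 27))**2 = (-1266 + (-4 + 32/12 - 27))**2 = (-1266 + (-4 + 32*(1/12) - 27))**2 = (-1266 + (-4 + 8/3 - 27))**2 = (-1266 - 85/3)**2 = (-3883/3)**2 = 15077689/9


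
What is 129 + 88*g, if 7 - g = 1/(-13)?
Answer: 9773/13 ≈ 751.77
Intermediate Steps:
g = 92/13 (g = 7 - 1/(-13) = 7 - 1*(-1/13) = 7 + 1/13 = 92/13 ≈ 7.0769)
129 + 88*g = 129 + 88*(92/13) = 129 + 8096/13 = 9773/13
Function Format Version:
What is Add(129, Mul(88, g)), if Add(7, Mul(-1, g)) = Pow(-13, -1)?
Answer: Rational(9773, 13) ≈ 751.77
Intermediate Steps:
g = Rational(92, 13) (g = Add(7, Mul(-1, Pow(-13, -1))) = Add(7, Mul(-1, Rational(-1, 13))) = Add(7, Rational(1, 13)) = Rational(92, 13) ≈ 7.0769)
Add(129, Mul(88, g)) = Add(129, Mul(88, Rational(92, 13))) = Add(129, Rational(8096, 13)) = Rational(9773, 13)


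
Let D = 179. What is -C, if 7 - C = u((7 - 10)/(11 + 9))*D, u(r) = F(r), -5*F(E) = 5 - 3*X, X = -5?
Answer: -723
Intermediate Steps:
F(E) = -4 (F(E) = -(5 - 3*(-5))/5 = -(5 + 15)/5 = -⅕*20 = -4)
u(r) = -4
C = 723 (C = 7 - (-4)*179 = 7 - 1*(-716) = 7 + 716 = 723)
-C = -1*723 = -723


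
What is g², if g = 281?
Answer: 78961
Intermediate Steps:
g² = 281² = 78961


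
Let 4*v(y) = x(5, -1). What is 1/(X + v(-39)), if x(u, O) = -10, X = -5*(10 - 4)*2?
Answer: -2/125 ≈ -0.016000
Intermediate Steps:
X = -60 (X = -5*6*2 = -30*2 = -60)
v(y) = -5/2 (v(y) = (1/4)*(-10) = -5/2)
1/(X + v(-39)) = 1/(-60 - 5/2) = 1/(-125/2) = -2/125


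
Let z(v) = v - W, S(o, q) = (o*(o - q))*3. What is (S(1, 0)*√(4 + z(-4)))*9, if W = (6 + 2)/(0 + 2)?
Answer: 54*I ≈ 54.0*I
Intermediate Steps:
S(o, q) = 3*o*(o - q)
W = 4 (W = 8/2 = 8*(½) = 4)
z(v) = -4 + v (z(v) = v - 1*4 = v - 4 = -4 + v)
(S(1, 0)*√(4 + z(-4)))*9 = ((3*1*(1 - 1*0))*√(4 + (-4 - 4)))*9 = ((3*1*(1 + 0))*√(4 - 8))*9 = ((3*1*1)*√(-4))*9 = (3*(2*I))*9 = (6*I)*9 = 54*I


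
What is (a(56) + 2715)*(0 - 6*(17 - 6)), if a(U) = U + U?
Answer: -186582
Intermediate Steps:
a(U) = 2*U
(a(56) + 2715)*(0 - 6*(17 - 6)) = (2*56 + 2715)*(0 - 6*(17 - 6)) = (112 + 2715)*(0 - 6*11) = 2827*(0 - 66) = 2827*(-66) = -186582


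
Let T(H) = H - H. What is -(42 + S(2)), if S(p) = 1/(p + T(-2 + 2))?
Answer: -85/2 ≈ -42.500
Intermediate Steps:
T(H) = 0
S(p) = 1/p (S(p) = 1/(p + 0) = 1/p)
-(42 + S(2)) = -(42 + 1/2) = -(42 + ½) = -1*85/2 = -85/2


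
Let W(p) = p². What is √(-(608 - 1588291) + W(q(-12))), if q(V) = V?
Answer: √1587827 ≈ 1260.1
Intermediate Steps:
√(-(608 - 1588291) + W(q(-12))) = √(-(608 - 1588291) + (-12)²) = √(-1*(-1587683) + 144) = √(1587683 + 144) = √1587827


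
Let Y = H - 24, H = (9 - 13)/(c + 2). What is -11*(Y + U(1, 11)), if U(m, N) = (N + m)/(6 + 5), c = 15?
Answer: 4328/17 ≈ 254.59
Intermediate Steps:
H = -4/17 (H = (9 - 13)/(15 + 2) = -4/17 ≈ -0.23529)
U(m, N) = N/11 + m/11 (U(m, N) = (N + m)/11 = (N + m)*(1/11) = N/11 + m/11)
Y = -412/17 (Y = -4/17 - 24 = -412/17 ≈ -24.235)
-11*(Y + U(1, 11)) = -11*(-412/17 + ((1/11)*11 + (1/11)*1)) = -11*(-412/17 + (1 + 1/11)) = -11*(-412/17 + 12/11) = -11*(-4328/187) = 4328/17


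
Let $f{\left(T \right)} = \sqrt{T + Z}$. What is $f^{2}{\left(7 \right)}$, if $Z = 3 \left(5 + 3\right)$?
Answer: $31$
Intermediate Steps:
$Z = 24$ ($Z = 3 \cdot 8 = 24$)
$f{\left(T \right)} = \sqrt{24 + T}$ ($f{\left(T \right)} = \sqrt{T + 24} = \sqrt{24 + T}$)
$f^{2}{\left(7 \right)} = \left(\sqrt{24 + 7}\right)^{2} = \left(\sqrt{31}\right)^{2} = 31$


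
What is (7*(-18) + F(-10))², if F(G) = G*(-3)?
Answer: 9216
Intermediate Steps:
F(G) = -3*G
(7*(-18) + F(-10))² = (7*(-18) - 3*(-10))² = (-126 + 30)² = (-96)² = 9216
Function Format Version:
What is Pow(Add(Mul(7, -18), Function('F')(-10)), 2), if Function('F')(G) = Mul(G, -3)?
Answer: 9216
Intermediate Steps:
Function('F')(G) = Mul(-3, G)
Pow(Add(Mul(7, -18), Function('F')(-10)), 2) = Pow(Add(Mul(7, -18), Mul(-3, -10)), 2) = Pow(Add(-126, 30), 2) = Pow(-96, 2) = 9216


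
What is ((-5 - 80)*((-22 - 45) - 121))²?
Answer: 255360400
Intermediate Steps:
((-5 - 80)*((-22 - 45) - 121))² = (-85*(-67 - 121))² = (-85*(-188))² = 15980² = 255360400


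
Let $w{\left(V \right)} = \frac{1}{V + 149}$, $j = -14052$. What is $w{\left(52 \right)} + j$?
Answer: $- \frac{2824451}{201} \approx -14052.0$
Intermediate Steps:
$w{\left(V \right)} = \frac{1}{149 + V}$
$w{\left(52 \right)} + j = \frac{1}{149 + 52} - 14052 = \frac{1}{201} - 14052 = - \frac{2824451}{201}$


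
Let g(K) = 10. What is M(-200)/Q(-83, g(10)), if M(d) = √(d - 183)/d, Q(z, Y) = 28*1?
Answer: -I*√383/5600 ≈ -0.0034947*I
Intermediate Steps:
Q(z, Y) = 28
M(d) = √(-183 + d)/d
M(-200)/Q(-83, g(10)) = (√(-183 - 200)/(-200))/28 = -I*√383/200*(1/28) = -I*√383/5600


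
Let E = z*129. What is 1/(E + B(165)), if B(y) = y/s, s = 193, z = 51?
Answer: 193/1269912 ≈ 0.00015198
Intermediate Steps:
E = 6579 (E = 51*129 = 6579)
B(y) = y/193
1/(E + B(165)) = 1/(6579 + (1/193)*165) = 1/(6579 + 165/193) = 1/(1269912/193) = 193/1269912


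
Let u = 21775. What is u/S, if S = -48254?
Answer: -21775/48254 ≈ -0.45126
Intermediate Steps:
u/S = 21775/(-48254) = 21775*(-1/48254) = -21775/48254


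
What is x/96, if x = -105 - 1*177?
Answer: -47/16 ≈ -2.9375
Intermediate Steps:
x = -282 (x = -105 - 177 = -282)
x/96 = -282/96 = -282*1/96 = -47/16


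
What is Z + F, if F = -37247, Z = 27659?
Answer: -9588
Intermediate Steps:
Z + F = 27659 - 37247 = -9588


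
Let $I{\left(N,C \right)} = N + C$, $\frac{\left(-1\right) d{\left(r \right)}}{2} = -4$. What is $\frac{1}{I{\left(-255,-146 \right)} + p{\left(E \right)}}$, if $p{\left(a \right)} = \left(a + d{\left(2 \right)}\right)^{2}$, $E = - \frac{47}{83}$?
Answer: $- \frac{6889}{2381800} \approx -0.0028923$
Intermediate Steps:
$d{\left(r \right)} = 8$ ($d{\left(r \right)} = \left(-2\right) \left(-4\right) = 8$)
$E = - \frac{47}{83}$ ($E = \left(-47\right) \frac{1}{83} = - \frac{47}{83} \approx -0.56627$)
$p{\left(a \right)} = \left(8 + a\right)^{2}$ ($p{\left(a \right)} = \left(a + 8\right)^{2} = \left(8 + a\right)^{2}$)
$I{\left(N,C \right)} = C + N$
$\frac{1}{I{\left(-255,-146 \right)} + p{\left(E \right)}} = \frac{1}{\left(-146 - 255\right) + \left(8 - \frac{47}{83}\right)^{2}} = \frac{1}{-401 + \left(\frac{617}{83}\right)^{2}} = \frac{1}{-401 + \frac{380689}{6889}} = \frac{1}{- \frac{2381800}{6889}} = - \frac{6889}{2381800}$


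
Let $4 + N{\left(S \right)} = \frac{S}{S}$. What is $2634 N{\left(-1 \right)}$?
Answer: $-7902$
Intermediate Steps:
$N{\left(S \right)} = -3$ ($N{\left(S \right)} = -4 + \frac{S}{S} = -4 + 1 = -3$)
$2634 N{\left(-1 \right)} = 2634 \left(-3\right) = -7902$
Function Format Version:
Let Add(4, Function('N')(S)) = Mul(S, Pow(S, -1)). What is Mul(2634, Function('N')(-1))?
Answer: -7902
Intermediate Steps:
Function('N')(S) = -3 (Function('N')(S) = Add(-4, Mul(S, Pow(S, -1))) = Add(-4, 1) = -3)
Mul(2634, Function('N')(-1)) = Mul(2634, -3) = -7902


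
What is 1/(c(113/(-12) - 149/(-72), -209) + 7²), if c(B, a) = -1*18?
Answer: 1/31 ≈ 0.032258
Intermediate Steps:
c(B, a) = -18
1/(c(113/(-12) - 149/(-72), -209) + 7²) = 1/(-18 + 7²) = 1/(-18 + 49) = 1/31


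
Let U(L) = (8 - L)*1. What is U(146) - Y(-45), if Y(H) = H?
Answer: -93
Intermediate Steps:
U(L) = 8 - L
U(146) - Y(-45) = (8 - 1*146) - 1*(-45) = (8 - 146) + 45 = -138 + 45 = -93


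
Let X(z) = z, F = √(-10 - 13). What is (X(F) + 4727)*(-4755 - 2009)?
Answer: -31973428 - 6764*I*√23 ≈ -3.1973e+7 - 32439.0*I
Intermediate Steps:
F = I*√23 (F = √(-23) = I*√23 ≈ 4.7958*I)
(X(F) + 4727)*(-4755 - 2009) = (I*√23 + 4727)*(-4755 - 2009) = (4727 + I*√23)*(-6764) = -31973428 - 6764*I*√23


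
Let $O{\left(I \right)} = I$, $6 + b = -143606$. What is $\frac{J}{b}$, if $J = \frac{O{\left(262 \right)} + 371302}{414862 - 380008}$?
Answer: $- \frac{92891}{1251363162} \approx -7.4232 \cdot 10^{-5}$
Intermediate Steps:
$b = -143612$ ($b = -6 - 143606 = -143612$)
$J = \frac{185782}{17427}$ ($J = \frac{262 + 371302}{414862 - 380008} = \frac{371564}{34854} = 371564 \cdot \frac{1}{34854} = \frac{185782}{17427} \approx 10.661$)
$\frac{J}{b} = \frac{185782}{17427 \left(-143612\right)} = \frac{185782}{17427} \left(- \frac{1}{143612}\right) = - \frac{92891}{1251363162}$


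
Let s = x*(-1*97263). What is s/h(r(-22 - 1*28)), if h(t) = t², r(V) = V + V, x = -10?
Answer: 97263/1000 ≈ 97.263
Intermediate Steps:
r(V) = 2*V
s = 972630 (s = -(-10)*97263 = -10*(-97263) = 972630)
s/h(r(-22 - 1*28)) = 972630/((2*(-22 - 1*28))²) = 972630/((2*(-22 - 28))²) = 972630/((2*(-50))²) = 972630/((-100)²) = 972630/10000 = 972630*(1/10000) = 97263/1000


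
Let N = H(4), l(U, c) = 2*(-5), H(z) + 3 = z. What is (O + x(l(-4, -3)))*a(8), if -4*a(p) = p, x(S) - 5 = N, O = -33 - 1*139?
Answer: 332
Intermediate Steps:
H(z) = -3 + z
l(U, c) = -10
O = -172 (O = -33 - 139 = -172)
N = 1 (N = -3 + 4 = 1)
x(S) = 6 (x(S) = 5 + 1 = 6)
a(p) = -p/4
(O + x(l(-4, -3)))*a(8) = (-172 + 6)*(-1/4*8) = -166*(-2) = 332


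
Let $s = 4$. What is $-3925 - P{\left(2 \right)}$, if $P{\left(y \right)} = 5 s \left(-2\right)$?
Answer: $-3885$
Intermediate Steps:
$P{\left(y \right)} = -40$ ($P{\left(y \right)} = 5 \cdot 4 \left(-2\right) = 20 \left(-2\right) = -40$)
$-3925 - P{\left(2 \right)} = -3925 - -40 = -3925 + 40 = -3885$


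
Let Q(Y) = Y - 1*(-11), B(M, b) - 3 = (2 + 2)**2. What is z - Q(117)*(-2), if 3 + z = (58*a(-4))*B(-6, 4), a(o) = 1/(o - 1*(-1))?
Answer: -343/3 ≈ -114.33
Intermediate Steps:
a(o) = 1/(1 + o) (a(o) = 1/(o + 1) = 1/(1 + o))
B(M, b) = 19 (B(M, b) = 3 + (2 + 2)**2 = 3 + 4**2 = 3 + 16 = 19)
Q(Y) = 11 + Y (Q(Y) = Y + 11 = 11 + Y)
z = -1111/3 (z = -3 + (58/(1 - 4))*19 = -3 + (58/(-3))*19 = -3 + (58*(-1/3))*19 = -3 - 58/3*19 = -3 - 1102/3 = -1111/3 ≈ -370.33)
z - Q(117)*(-2) = -1111/3 - (11 + 117)*(-2) = -1111/3 - 128*(-2) = -1111/3 - 1*(-256) = -1111/3 + 256 = -343/3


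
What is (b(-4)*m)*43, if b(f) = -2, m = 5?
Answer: -430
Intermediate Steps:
(b(-4)*m)*43 = -2*5*43 = -10*43 = -430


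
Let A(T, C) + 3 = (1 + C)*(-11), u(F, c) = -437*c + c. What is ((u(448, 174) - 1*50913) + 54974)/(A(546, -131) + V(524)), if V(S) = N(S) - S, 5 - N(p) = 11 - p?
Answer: -71803/1421 ≈ -50.530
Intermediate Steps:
N(p) = -6 + p (N(p) = 5 - (11 - p) = 5 + (-11 + p) = -6 + p)
u(F, c) = -436*c
A(T, C) = -14 - 11*C (A(T, C) = -3 + (1 + C)*(-11) = -3 + (-11 - 11*C) = -14 - 11*C)
V(S) = -6 (V(S) = (-6 + S) - S = -6)
((u(448, 174) - 1*50913) + 54974)/(A(546, -131) + V(524)) = ((-436*174 - 1*50913) + 54974)/((-14 - 11*(-131)) - 6) = ((-75864 - 50913) + 54974)/((-14 + 1441) - 6) = (-126777 + 54974)/(1427 - 6) = -71803/1421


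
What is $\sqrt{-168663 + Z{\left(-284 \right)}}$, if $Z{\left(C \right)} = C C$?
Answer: $i \sqrt{88007} \approx 296.66 i$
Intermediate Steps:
$Z{\left(C \right)} = C^{2}$
$\sqrt{-168663 + Z{\left(-284 \right)}} = \sqrt{-168663 + \left(-284\right)^{2}} = \sqrt{-168663 + 80656} = \sqrt{-88007} = i \sqrt{88007}$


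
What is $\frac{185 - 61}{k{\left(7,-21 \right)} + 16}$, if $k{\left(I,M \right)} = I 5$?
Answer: $\frac{124}{51} \approx 2.4314$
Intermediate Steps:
$k{\left(I,M \right)} = 5 I$
$\frac{185 - 61}{k{\left(7,-21 \right)} + 16} = \frac{185 - 61}{5 \cdot 7 + 16} = \frac{124}{35 + 16} = \frac{124}{51}$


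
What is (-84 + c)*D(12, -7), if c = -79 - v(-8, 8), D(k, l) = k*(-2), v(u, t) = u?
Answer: 3720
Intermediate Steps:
D(k, l) = -2*k
c = -71 (c = -79 - 1*(-8) = -79 + 8 = -71)
(-84 + c)*D(12, -7) = (-84 - 71)*(-2*12) = -155*(-24) = 3720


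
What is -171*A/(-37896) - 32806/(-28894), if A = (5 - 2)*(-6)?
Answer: 96190037/91247252 ≈ 1.0542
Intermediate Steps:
A = -18 (A = 3*(-6) = -18)
-171*A/(-37896) - 32806/(-28894) = -171*(-18)/(-37896) - 32806/(-28894) = 3078*(-1/37896) - 32806*(-1/28894) = -513/6316 + 16403/14447 = 96190037/91247252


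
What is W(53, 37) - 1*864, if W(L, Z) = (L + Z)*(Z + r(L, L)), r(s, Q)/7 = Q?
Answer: 35856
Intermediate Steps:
r(s, Q) = 7*Q
W(L, Z) = (L + Z)*(Z + 7*L)
W(53, 37) - 1*864 = (37² + 7*53² + 8*53*37) - 1*864 = (1369 + 7*2809 + 15688) - 864 = (1369 + 19663 + 15688) - 864 = 36720 - 864 = 35856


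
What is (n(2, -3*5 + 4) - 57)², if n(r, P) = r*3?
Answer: 2601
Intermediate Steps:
n(r, P) = 3*r
(n(2, -3*5 + 4) - 57)² = (3*2 - 57)² = (6 - 57)² = (-51)² = 2601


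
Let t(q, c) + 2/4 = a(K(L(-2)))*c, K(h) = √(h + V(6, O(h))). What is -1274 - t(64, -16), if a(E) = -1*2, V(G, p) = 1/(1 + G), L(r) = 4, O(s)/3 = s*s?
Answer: -2611/2 ≈ -1305.5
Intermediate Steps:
O(s) = 3*s² (O(s) = 3*(s*s) = 3*s²)
K(h) = √(⅐ + h) (K(h) = √(h + 1/(1 + 6)) = √(h + 1/7) = √(h + ⅐) = √(⅐ + h))
a(E) = -2
t(q, c) = -½ - 2*c
-1274 - t(64, -16) = -1274 - (-½ - 2*(-16)) = -1274 - (-½ + 32) = -1274 - 1*63/2 = -1274 - 63/2 = -2611/2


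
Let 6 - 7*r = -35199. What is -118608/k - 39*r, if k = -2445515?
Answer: -3357679037169/17118605 ≈ -1.9614e+5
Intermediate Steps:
r = 35205/7 (r = 6/7 - ⅐*(-35199) = 6/7 + 35199/7 = 35205/7 ≈ 5029.3)
-118608/k - 39*r = -118608/(-2445515) - 39*35205/7 = -118608*(-1/2445515) - 1372995/7 = 118608/2445515 - 1372995/7 = -3357679037169/17118605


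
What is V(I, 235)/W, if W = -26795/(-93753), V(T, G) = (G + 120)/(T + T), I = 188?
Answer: 6656463/2014984 ≈ 3.3035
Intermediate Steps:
V(T, G) = (120 + G)/(2*T) (V(T, G) = (120 + G)/((2*T)) = (120 + G)*(1/(2*T)) = (120 + G)/(2*T))
W = 26795/93753 (W = -26795*(-1/93753) = 26795/93753 ≈ 0.28580)
V(I, 235)/W = ((½)*(120 + 235)/188)/(26795/93753) = ((½)*(1/188)*355)*(93753/26795) = (355/376)*(93753/26795) = 6656463/2014984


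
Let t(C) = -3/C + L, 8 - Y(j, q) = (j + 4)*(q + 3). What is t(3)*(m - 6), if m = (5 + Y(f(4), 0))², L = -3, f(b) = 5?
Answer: -760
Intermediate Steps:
Y(j, q) = 8 - (3 + q)*(4 + j) (Y(j, q) = 8 - (j + 4)*(q + 3) = 8 - (4 + j)*(3 + q) = 8 - (3 + q)*(4 + j))
t(C) = -3 - 3/C (t(C) = -3/C - 3 = -3 - 3/C)
m = 196 (m = (5 + (-4 - 4*0 - 3*5 - 1*5*0))² = (5 + (-4 + 0 - 15 + 0))² = (5 - 19)² = (-14)² = 196)
t(3)*(m - 6) = (-3 - 3/3)*(196 - 6) = (-3 - 3*⅓)*190 = (-3 - 1)*190 = -4*190 = -760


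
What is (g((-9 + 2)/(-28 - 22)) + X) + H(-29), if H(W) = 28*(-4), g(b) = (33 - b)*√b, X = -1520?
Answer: -1632 + 1643*√14/500 ≈ -1619.7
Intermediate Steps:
g(b) = √b*(33 - b)
H(W) = -112
(g((-9 + 2)/(-28 - 22)) + X) + H(-29) = (√((-9 + 2)/(-28 - 22))*(33 - (-9 + 2)/(-28 - 22)) - 1520) - 112 = (√(-7/(-50))*(33 - (-7)/(-50)) - 1520) - 112 = (√(-7*(-1/50))*(33 - (-7)*(-1)/50) - 1520) - 112 = (√(7/50)*(33 - 1*7/50) - 1520) - 112 = ((√14/10)*(33 - 7/50) - 1520) - 112 = ((√14/10)*(1643/50) - 1520) - 112 = (1643*√14/500 - 1520) - 112 = (-1520 + 1643*√14/500) - 112 = -1632 + 1643*√14/500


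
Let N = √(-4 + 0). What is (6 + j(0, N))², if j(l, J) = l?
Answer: 36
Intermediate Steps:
N = 2*I (N = √(-4) = 2*I ≈ 2.0*I)
(6 + j(0, N))² = (6 + 0)² = 6² = 36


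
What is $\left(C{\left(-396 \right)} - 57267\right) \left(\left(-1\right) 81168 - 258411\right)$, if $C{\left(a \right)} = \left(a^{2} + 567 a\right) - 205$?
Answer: $42511215852$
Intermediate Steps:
$C{\left(a \right)} = -205 + a^{2} + 567 a$
$\left(C{\left(-396 \right)} - 57267\right) \left(\left(-1\right) 81168 - 258411\right) = \left(\left(-205 + \left(-396\right)^{2} + 567 \left(-396\right)\right) - 57267\right) \left(\left(-1\right) 81168 - 258411\right) = \left(\left(-205 + 156816 - 224532\right) - 57267\right) \left(-81168 - 258411\right) = \left(-67921 - 57267\right) \left(-339579\right) = \left(-125188\right) \left(-339579\right) = 42511215852$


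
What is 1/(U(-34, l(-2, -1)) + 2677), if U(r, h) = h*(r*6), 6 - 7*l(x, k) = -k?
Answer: 7/17719 ≈ 0.00039506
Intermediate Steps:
l(x, k) = 6/7 + k/7 (l(x, k) = 6/7 - (-1)*k/7 = 6/7 + k/7)
U(r, h) = 6*h*r (U(r, h) = h*(6*r) = 6*h*r)
1/(U(-34, l(-2, -1)) + 2677) = 1/(6*(6/7 + (⅐)*(-1))*(-34) + 2677) = 1/(6*(6/7 - ⅐)*(-34) + 2677) = 1/(6*(5/7)*(-34) + 2677) = 1/(-1020/7 + 2677) = 1/(17719/7) = 7/17719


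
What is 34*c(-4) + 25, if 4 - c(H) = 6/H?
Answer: 212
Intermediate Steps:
c(H) = 4 - 6/H
34*c(-4) + 25 = 34*(4 - 6/(-4)) + 25 = 34*(4 - 6*(-¼)) + 25 = 34*(4 + 3/2) + 25 = 34*(11/2) + 25 = 187 + 25 = 212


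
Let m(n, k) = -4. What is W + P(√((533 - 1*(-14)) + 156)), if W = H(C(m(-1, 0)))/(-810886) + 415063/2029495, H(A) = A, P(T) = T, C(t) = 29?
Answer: 336509920463/1645689082570 + √703 ≈ 26.719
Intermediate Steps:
W = 336509920463/1645689082570 (W = 29/(-810886) + 415063/2029495 = 29*(-1/810886) + 415063*(1/2029495) = -29/810886 + 415063/2029495 = 336509920463/1645689082570 ≈ 0.20448)
W + P(√((533 - 1*(-14)) + 156)) = 336509920463/1645689082570 + √((533 - 1*(-14)) + 156) = 336509920463/1645689082570 + √((533 + 14) + 156) = 336509920463/1645689082570 + √(547 + 156) = 336509920463/1645689082570 + √703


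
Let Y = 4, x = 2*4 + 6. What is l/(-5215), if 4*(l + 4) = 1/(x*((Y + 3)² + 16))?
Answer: 14559/18982600 ≈ 0.00076697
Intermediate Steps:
x = 14 (x = 8 + 6 = 14)
l = -14559/3640 (l = -4 + 1/(4*((14*((4 + 3)² + 16)))) = -4 + 1/(4*((14*(7² + 16)))) = -4 + 1/(4*((14*(49 + 16)))) = -4 + 1/(4*((14*65))) = -4 + (¼)/910 = -4 + (¼)*(1/910) = -4 + 1/3640 = -14559/3640 ≈ -3.9997)
l/(-5215) = -14559/3640/(-5215) = -14559/3640*(-1/5215) = 14559/18982600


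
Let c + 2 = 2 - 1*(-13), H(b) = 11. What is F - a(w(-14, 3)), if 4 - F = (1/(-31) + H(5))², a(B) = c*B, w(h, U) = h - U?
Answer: 100625/961 ≈ 104.71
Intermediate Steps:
c = 13 (c = -2 + (2 - 1*(-13)) = -2 + (2 + 13) = -2 + 15 = 13)
a(B) = 13*B
F = -111756/961 (F = 4 - (1/(-31) + 11)² = 4 - (-1/31 + 11)² = 4 - (340/31)² = 4 - 1*115600/961 = 4 - 115600/961 = -111756/961 ≈ -116.29)
F - a(w(-14, 3)) = -111756/961 - 13*(-14 - 1*3) = -111756/961 - 13*(-14 - 3) = -111756/961 - 13*(-17) = -111756/961 - 1*(-221) = -111756/961 + 221 = 100625/961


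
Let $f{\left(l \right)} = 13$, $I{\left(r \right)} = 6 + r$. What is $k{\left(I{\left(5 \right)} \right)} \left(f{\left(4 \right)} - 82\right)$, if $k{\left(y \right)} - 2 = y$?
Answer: $-897$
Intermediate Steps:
$k{\left(y \right)} = 2 + y$
$k{\left(I{\left(5 \right)} \right)} \left(f{\left(4 \right)} - 82\right) = \left(2 + \left(6 + 5\right)\right) \left(13 - 82\right) = \left(2 + 11\right) \left(-69\right) = 13 \left(-69\right) = -897$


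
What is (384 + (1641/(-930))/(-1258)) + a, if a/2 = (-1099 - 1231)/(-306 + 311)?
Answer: -213708493/389980 ≈ -548.00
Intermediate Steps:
a = -932 (a = 2*((-1099 - 1231)/(-306 + 311)) = 2*(-2330/5) = 2*(-2330*⅕) = 2*(-466) = -932)
(384 + (1641/(-930))/(-1258)) + a = (384 + (1641/(-930))/(-1258)) - 932 = (384 + (1641*(-1/930))*(-1/1258)) - 932 = (384 - 547/310*(-1/1258)) - 932 = (384 + 547/389980) - 932 = 149752867/389980 - 932 = -213708493/389980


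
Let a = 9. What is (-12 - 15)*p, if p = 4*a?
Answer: -972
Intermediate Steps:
p = 36 (p = 4*9 = 36)
(-12 - 15)*p = (-12 - 15)*36 = -27*36 = -972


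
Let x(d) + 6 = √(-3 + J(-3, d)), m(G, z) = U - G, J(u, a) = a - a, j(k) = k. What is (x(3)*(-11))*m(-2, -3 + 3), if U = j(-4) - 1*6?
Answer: -528 + 88*I*√3 ≈ -528.0 + 152.42*I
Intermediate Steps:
U = -10 (U = -4 - 1*6 = -4 - 6 = -10)
J(u, a) = 0
m(G, z) = -10 - G
x(d) = -6 + I*√3 (x(d) = -6 + √(-3 + 0) = -6 + √(-3) = -6 + I*√3)
(x(3)*(-11))*m(-2, -3 + 3) = ((-6 + I*√3)*(-11))*(-10 - 1*(-2)) = (66 - 11*I*√3)*(-10 + 2) = (66 - 11*I*√3)*(-8) = -528 + 88*I*√3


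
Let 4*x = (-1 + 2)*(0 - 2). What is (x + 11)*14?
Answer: 147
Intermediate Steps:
x = -½ (x = ((-1 + 2)*(0 - 2))/4 = (1*(-2))/4 = (¼)*(-2) = -½ ≈ -0.50000)
(x + 11)*14 = (-½ + 11)*14 = (21/2)*14 = 147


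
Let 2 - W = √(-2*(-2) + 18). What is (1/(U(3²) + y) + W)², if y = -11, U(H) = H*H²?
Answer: 13406497/515524 - 1437*√22/359 ≈ 7.2308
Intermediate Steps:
U(H) = H³
W = 2 - √22 (W = 2 - √(-2*(-2) + 18) = 2 - √(4 + 18) = 2 - √22 ≈ -2.6904)
(1/(U(3²) + y) + W)² = (1/((3²)³ - 11) + (2 - √22))² = (1/(9³ - 11) + (2 - √22))² = (1/(729 - 11) + (2 - √22))² = (1/718 + (2 - √22))² = (1437/718 - √22)²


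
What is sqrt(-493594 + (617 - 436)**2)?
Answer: I*sqrt(460833) ≈ 678.85*I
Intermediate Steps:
sqrt(-493594 + (617 - 436)**2) = sqrt(-493594 + 181**2) = sqrt(-493594 + 32761) = sqrt(-460833) = I*sqrt(460833)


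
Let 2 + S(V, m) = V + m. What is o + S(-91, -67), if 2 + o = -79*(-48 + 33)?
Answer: 1023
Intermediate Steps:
S(V, m) = -2 + V + m (S(V, m) = -2 + (V + m) = -2 + V + m)
o = 1183 (o = -2 - 79*(-48 + 33) = -2 - 79*(-15) = -2 + 1185 = 1183)
o + S(-91, -67) = 1183 + (-2 - 91 - 67) = 1183 - 160 = 1023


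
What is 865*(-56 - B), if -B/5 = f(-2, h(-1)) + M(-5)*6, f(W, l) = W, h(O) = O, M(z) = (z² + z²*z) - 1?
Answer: -2678040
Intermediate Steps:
M(z) = -1 + z² + z³ (M(z) = (z² + z³) - 1 = -1 + z² + z³)
B = 3040 (B = -5*(-2 + (-1 + (-5)² + (-5)³)*6) = -5*(-2 + (-1 + 25 - 125)*6) = -5*(-2 - 101*6) = -5*(-2 - 606) = -5*(-608) = 3040)
865*(-56 - B) = 865*(-56 - 1*3040) = 865*(-56 - 3040) = 865*(-3096) = -2678040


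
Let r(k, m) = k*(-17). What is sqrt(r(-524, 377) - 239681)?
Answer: I*sqrt(230773) ≈ 480.39*I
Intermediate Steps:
r(k, m) = -17*k
sqrt(r(-524, 377) - 239681) = sqrt(-17*(-524) - 239681) = sqrt(8908 - 239681) = sqrt(-230773) = I*sqrt(230773)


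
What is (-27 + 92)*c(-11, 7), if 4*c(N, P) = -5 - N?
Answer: 195/2 ≈ 97.500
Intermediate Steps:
c(N, P) = -5/4 - N/4 (c(N, P) = (-5 - N)/4 = -5/4 - N/4)
(-27 + 92)*c(-11, 7) = (-27 + 92)*(-5/4 - ¼*(-11)) = 65*(-5/4 + 11/4) = 65*(3/2) = 195/2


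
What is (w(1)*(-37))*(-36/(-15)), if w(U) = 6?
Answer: -2664/5 ≈ -532.80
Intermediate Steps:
(w(1)*(-37))*(-36/(-15)) = (6*(-37))*(-36/(-15)) = -(-7992)*(-1)/15 = -222*12/5 = -2664/5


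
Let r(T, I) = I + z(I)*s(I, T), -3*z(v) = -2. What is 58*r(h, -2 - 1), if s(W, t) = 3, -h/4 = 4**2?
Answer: -58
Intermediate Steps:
h = -64 (h = -4*4**2 = -4*16 = -64)
z(v) = 2/3 (z(v) = -1/3*(-2) = 2/3)
r(T, I) = 2 + I (r(T, I) = I + (2/3)*3 = I + 2 = 2 + I)
58*r(h, -2 - 1) = 58*(2 + (-2 - 1)) = 58*(2 - 3) = 58*(-1) = -58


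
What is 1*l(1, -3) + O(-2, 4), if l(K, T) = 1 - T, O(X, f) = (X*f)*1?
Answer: -4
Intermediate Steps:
O(X, f) = X*f
1*l(1, -3) + O(-2, 4) = 1*(1 - 1*(-3)) - 2*4 = 1*(1 + 3) - 8 = 1*4 - 8 = 4 - 8 = -4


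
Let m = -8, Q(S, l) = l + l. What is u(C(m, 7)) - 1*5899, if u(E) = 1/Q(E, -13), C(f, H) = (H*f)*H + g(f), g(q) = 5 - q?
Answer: -153375/26 ≈ -5899.0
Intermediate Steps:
Q(S, l) = 2*l
C(f, H) = 5 - f + f*H² (C(f, H) = (H*f)*H + (5 - f) = f*H² + (5 - f) = 5 - f + f*H²)
u(E) = -1/26 (u(E) = 1/(2*(-13)) = 1/(-26) = -1/26)
u(C(m, 7)) - 1*5899 = -1/26 - 1*5899 = -1/26 - 5899 = -153375/26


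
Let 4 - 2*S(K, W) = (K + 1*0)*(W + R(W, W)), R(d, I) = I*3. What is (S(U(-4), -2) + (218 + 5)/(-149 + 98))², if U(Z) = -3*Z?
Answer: 5414929/2601 ≈ 2081.9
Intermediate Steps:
R(d, I) = 3*I
S(K, W) = 2 - 2*K*W (S(K, W) = 2 - (K + 1*0)*(W + 3*W)/2 = 2 - (K + 0)*4*W/2 = 2 - K*4*W/2 = 2 - 2*K*W)
(S(U(-4), -2) + (218 + 5)/(-149 + 98))² = ((2 - 2*(-3*(-4))*(-2)) + (218 + 5)/(-149 + 98))² = ((2 - 2*12*(-2)) + 223/(-51))² = ((2 + 48) + 223*(-1/51))² = (50 - 223/51)² = (2327/51)² = 5414929/2601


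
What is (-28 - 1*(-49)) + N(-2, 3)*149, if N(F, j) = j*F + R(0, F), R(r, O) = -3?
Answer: -1320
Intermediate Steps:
N(F, j) = -3 + F*j (N(F, j) = j*F - 3 = F*j - 3 = -3 + F*j)
(-28 - 1*(-49)) + N(-2, 3)*149 = (-28 - 1*(-49)) + (-3 - 2*3)*149 = (-28 + 49) + (-3 - 6)*149 = 21 - 9*149 = 21 - 1341 = -1320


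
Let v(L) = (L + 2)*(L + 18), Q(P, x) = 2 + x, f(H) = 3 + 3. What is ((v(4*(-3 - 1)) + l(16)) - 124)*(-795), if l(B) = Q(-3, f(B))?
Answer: 114480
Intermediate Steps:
f(H) = 6
l(B) = 8 (l(B) = 2 + 6 = 8)
v(L) = (2 + L)*(18 + L)
((v(4*(-3 - 1)) + l(16)) - 124)*(-795) = (((36 + (4*(-3 - 1))² + 20*(4*(-3 - 1))) + 8) - 124)*(-795) = (((36 + (4*(-4))² + 20*(4*(-4))) + 8) - 124)*(-795) = (((36 + (-16)² + 20*(-16)) + 8) - 124)*(-795) = (((36 + 256 - 320) + 8) - 124)*(-795) = ((-28 + 8) - 124)*(-795) = (-20 - 124)*(-795) = -144*(-795) = 114480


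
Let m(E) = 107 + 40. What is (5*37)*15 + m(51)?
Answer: 2922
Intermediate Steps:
m(E) = 147
(5*37)*15 + m(51) = (5*37)*15 + 147 = 185*15 + 147 = 2775 + 147 = 2922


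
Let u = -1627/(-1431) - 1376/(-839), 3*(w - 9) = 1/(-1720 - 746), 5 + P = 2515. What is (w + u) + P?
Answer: 829581036853/328966866 ≈ 2521.8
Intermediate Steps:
P = 2510 (P = -5 + 2515 = 2510)
w = 66581/7398 (w = 9 + 1/(3*(-1720 - 746)) = 9 + (⅓)/(-2466) = 9 + (⅓)*(-1/2466) = 9 - 1/7398 = 66581/7398 ≈ 8.9999)
u = 3334109/1200609 (u = -1627*(-1/1431) - 1376*(-1/839) = 1627/1431 + 1376/839 = 3334109/1200609 ≈ 2.7770)
(w + u) + P = (66581/7398 + 3334109/1200609) + 2510 = 3874203193/328966866 + 2510 = 829581036853/328966866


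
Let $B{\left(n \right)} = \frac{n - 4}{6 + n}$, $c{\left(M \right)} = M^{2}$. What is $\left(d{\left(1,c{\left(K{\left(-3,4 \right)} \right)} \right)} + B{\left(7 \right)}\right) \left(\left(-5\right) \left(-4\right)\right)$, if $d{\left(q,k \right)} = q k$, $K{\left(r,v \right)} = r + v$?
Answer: $\frac{320}{13} \approx 24.615$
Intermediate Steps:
$d{\left(q,k \right)} = k q$
$B{\left(n \right)} = \frac{-4 + n}{6 + n}$
$\left(d{\left(1,c{\left(K{\left(-3,4 \right)} \right)} \right)} + B{\left(7 \right)}\right) \left(\left(-5\right) \left(-4\right)\right) = \left(\left(-3 + 4\right)^{2} \cdot 1 + \frac{-4 + 7}{6 + 7}\right) \left(\left(-5\right) \left(-4\right)\right) = \left(1^{2} \cdot 1 + \frac{1}{13} \cdot 3\right) 20 = \left(1 \cdot 1 + \frac{1}{13} \cdot 3\right) 20 = \left(1 + \frac{3}{13}\right) 20 = \frac{16}{13} \cdot 20 = \frac{320}{13}$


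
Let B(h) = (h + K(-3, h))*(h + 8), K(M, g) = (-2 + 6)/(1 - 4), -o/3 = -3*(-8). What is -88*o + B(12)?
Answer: 19648/3 ≈ 6549.3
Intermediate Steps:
o = -72 (o = -(-9)*(-8) = -3*24 = -72)
K(M, g) = -4/3 (K(M, g) = 4/(-3) = 4*(-1/3) = -4/3)
B(h) = (8 + h)*(-4/3 + h) (B(h) = (h - 4/3)*(h + 8) = (-4/3 + h)*(8 + h) = (8 + h)*(-4/3 + h))
-88*o + B(12) = -88*(-72) + (-32/3 + 12**2 + (20/3)*12) = 6336 + (-32/3 + 144 + 80) = 6336 + 640/3 = 19648/3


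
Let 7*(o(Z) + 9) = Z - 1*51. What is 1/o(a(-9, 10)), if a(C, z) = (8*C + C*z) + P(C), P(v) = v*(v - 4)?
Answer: -7/159 ≈ -0.044025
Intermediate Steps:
P(v) = v*(-4 + v)
a(C, z) = 8*C + C*z + C*(-4 + C) (a(C, z) = (8*C + C*z) + C*(-4 + C) = 8*C + C*z + C*(-4 + C))
o(Z) = -114/7 + Z/7 (o(Z) = -9 + (Z - 1*51)/7 = -9 + (Z - 51)/7 = -9 + (-51 + Z)/7 = -9 + (-51/7 + Z/7) = -114/7 + Z/7)
1/o(a(-9, 10)) = 1/(-114/7 + (-9*(4 - 9 + 10))/7) = 1/(-114/7 + (-9*5)/7) = 1/(-114/7 + (⅐)*(-45)) = 1/(-114/7 - 45/7) = 1/(-159/7) = -7/159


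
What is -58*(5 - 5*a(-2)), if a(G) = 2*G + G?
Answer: -2030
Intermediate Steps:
a(G) = 3*G
-58*(5 - 5*a(-2)) = -58*(5 - 15*(-2)) = -58*(5 - 5*(-6)) = -58*(5 + 30) = -58*35 = -2030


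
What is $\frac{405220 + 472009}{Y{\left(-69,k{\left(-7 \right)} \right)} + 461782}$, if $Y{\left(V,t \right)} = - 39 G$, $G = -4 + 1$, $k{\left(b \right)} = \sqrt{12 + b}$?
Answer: $\frac{877229}{461899} \approx 1.8992$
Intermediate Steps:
$G = -3$
$Y{\left(V,t \right)} = 117$ ($Y{\left(V,t \right)} = \left(-39\right) \left(-3\right) = 117$)
$\frac{405220 + 472009}{Y{\left(-69,k{\left(-7 \right)} \right)} + 461782} = \frac{405220 + 472009}{117 + 461782} = \frac{877229}{461899}$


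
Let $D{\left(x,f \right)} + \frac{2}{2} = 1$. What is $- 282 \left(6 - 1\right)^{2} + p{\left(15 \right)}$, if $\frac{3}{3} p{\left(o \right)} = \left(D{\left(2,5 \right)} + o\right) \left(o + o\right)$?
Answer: $-6600$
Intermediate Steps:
$D{\left(x,f \right)} = 0$ ($D{\left(x,f \right)} = -1 + 1 = 0$)
$p{\left(o \right)} = 2 o^{2}$ ($p{\left(o \right)} = \left(0 + o\right) \left(o + o\right) = o 2 o = 2 o^{2}$)
$- 282 \left(6 - 1\right)^{2} + p{\left(15 \right)} = - 282 \left(6 - 1\right)^{2} + 2 \cdot 15^{2} = - 282 \left(6 + \left(-5 + 4\right)\right)^{2} + 2 \cdot 225 = - 282 \left(6 - 1\right)^{2} + 450 = - 282 \cdot 5^{2} + 450 = \left(-282\right) 25 + 450 = -7050 + 450 = -6600$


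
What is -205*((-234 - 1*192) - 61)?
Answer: 99835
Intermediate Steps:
-205*((-234 - 1*192) - 61) = -205*((-234 - 192) - 61) = -205*(-426 - 61) = -205*(-487) = 99835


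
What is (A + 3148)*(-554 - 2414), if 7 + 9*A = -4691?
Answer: -7793968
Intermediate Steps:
A = -522 (A = -7/9 + (⅑)*(-4691) = -7/9 - 4691/9 = -522)
(A + 3148)*(-554 - 2414) = (-522 + 3148)*(-554 - 2414) = 2626*(-2968) = -7793968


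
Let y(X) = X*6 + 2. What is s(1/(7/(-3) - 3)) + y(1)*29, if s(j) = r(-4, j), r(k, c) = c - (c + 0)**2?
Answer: 59335/256 ≈ 231.78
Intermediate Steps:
r(k, c) = c - c**2
s(j) = j*(1 - j)
y(X) = 2 + 6*X (y(X) = 6*X + 2 = 2 + 6*X)
s(1/(7/(-3) - 3)) + y(1)*29 = (1 - 1/(7/(-3) - 3))/(7/(-3) - 3) + (2 + 6*1)*29 = (1 - 1/(7*(-1/3) - 3))/(7*(-1/3) - 3) + (2 + 6)*29 = (1 - 1/(-7/3 - 3))/(-7/3 - 3) + 8*29 = (1 - 1/(-16/3))/(-16/3) + 232 = -3*(1 - 1*(-3/16))/16 + 232 = -3*(1 + 3/16)/16 + 232 = -3/16*19/16 + 232 = -57/256 + 232 = 59335/256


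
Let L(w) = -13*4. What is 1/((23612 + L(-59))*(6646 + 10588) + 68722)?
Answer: 1/406101762 ≈ 2.4624e-9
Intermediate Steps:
L(w) = -52
1/((23612 + L(-59))*(6646 + 10588) + 68722) = 1/((23612 - 52)*(6646 + 10588) + 68722) = 1/(23560*17234 + 68722) = 1/(406033040 + 68722) = 1/406101762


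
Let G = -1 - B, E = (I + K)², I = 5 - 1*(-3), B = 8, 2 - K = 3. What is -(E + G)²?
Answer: -1600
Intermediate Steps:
K = -1 (K = 2 - 1*3 = 2 - 3 = -1)
I = 8 (I = 5 + 3 = 8)
E = 49 (E = (8 - 1)² = 7² = 49)
G = -9 (G = -1 - 1*8 = -1 - 8 = -9)
-(E + G)² = -(49 - 9)² = -1*40² = -1*1600 = -1600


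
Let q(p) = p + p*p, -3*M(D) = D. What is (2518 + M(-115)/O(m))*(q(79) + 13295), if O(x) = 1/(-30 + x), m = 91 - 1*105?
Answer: 48919810/3 ≈ 1.6307e+7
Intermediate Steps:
M(D) = -D/3
m = -14 (m = 91 - 105 = -14)
q(p) = p + p²
(2518 + M(-115)/O(m))*(q(79) + 13295) = (2518 + (-⅓*(-115))/(1/(-30 - 14)))*(79*(1 + 79) + 13295) = (2518 + 115/(3*(1/(-44))))*(79*80 + 13295) = (2518 + 115/(3*(-1/44)))*(6320 + 13295) = (2518 + (115/3)*(-44))*19615 = (2518 - 5060/3)*19615 = (2494/3)*19615 = 48919810/3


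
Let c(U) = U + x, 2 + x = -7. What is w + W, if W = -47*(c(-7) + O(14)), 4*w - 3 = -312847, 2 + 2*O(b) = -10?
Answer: -77177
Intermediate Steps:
x = -9 (x = -2 - 7 = -9)
O(b) = -6 (O(b) = -1 + (½)*(-10) = -1 - 5 = -6)
c(U) = -9 + U (c(U) = U - 9 = -9 + U)
w = -78211 (w = ¾ + (¼)*(-312847) = ¾ - 312847/4 = -78211)
W = 1034 (W = -47*((-9 - 7) - 6) = -47*(-16 - 6) = -47*(-22) = 1034)
w + W = -78211 + 1034 = -77177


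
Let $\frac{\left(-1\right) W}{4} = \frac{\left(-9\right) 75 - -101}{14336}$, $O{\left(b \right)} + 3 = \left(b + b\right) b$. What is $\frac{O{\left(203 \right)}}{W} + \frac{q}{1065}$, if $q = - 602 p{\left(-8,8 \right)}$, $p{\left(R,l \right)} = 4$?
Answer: $\frac{22469526872}{43665} \approx 5.1459 \cdot 10^{5}$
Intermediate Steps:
$O{\left(b \right)} = -3 + 2 b^{2}$ ($O{\left(b \right)} = -3 + \left(b + b\right) b = -3 + 2 b b = -3 + 2 b^{2}$)
$q = -2408$ ($q = \left(-602\right) 4 = -2408$)
$W = \frac{41}{256}$ ($W = - 4 \frac{\left(-9\right) 75 - -101}{14336} = - 4 \left(-675 + 101\right) \frac{1}{14336} = - 4 \left(\left(-574\right) \frac{1}{14336}\right) = \left(-4\right) \left(- \frac{41}{1024}\right) = \frac{41}{256} \approx 0.16016$)
$\frac{O{\left(203 \right)}}{W} + \frac{q}{1065} = \frac{-3 + 2 \cdot 203^{2}}{\frac{41}{256}} - \frac{2408}{1065} = \left(-3 + 2 \cdot 41209\right) \frac{256}{41} - \frac{2408}{1065} = \left(-3 + 82418\right) \frac{256}{41} - \frac{2408}{1065} = 82415 \cdot \frac{256}{41} - \frac{2408}{1065} = \frac{21098240}{41} - \frac{2408}{1065} = \frac{22469526872}{43665}$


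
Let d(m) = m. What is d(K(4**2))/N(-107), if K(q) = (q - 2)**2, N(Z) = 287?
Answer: 28/41 ≈ 0.68293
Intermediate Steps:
K(q) = (-2 + q)**2
d(K(4**2))/N(-107) = (-2 + 4**2)**2/287 = (-2 + 16)**2*(1/287) = 14**2*(1/287) = 196*(1/287) = 28/41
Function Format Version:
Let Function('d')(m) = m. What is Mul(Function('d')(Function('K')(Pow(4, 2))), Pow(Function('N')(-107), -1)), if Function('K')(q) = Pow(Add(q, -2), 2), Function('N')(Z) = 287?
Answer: Rational(28, 41) ≈ 0.68293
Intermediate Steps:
Function('K')(q) = Pow(Add(-2, q), 2)
Mul(Function('d')(Function('K')(Pow(4, 2))), Pow(Function('N')(-107), -1)) = Mul(Pow(Add(-2, Pow(4, 2)), 2), Pow(287, -1)) = Mul(Pow(Add(-2, 16), 2), Rational(1, 287)) = Mul(Pow(14, 2), Rational(1, 287)) = Mul(196, Rational(1, 287)) = Rational(28, 41)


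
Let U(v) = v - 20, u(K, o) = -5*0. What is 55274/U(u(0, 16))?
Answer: -27637/10 ≈ -2763.7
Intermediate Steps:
u(K, o) = 0
U(v) = -20 + v
55274/U(u(0, 16)) = 55274/(-20 + 0) = 55274/(-20) = 55274*(-1/20) = -27637/10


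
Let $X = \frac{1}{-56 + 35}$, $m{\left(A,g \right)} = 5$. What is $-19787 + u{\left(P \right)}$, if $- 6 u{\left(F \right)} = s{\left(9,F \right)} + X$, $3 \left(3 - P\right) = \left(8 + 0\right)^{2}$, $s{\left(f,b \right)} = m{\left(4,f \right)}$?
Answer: $- \frac{1246633}{63} \approx -19788.0$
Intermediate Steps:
$s{\left(f,b \right)} = 5$
$X = - \frac{1}{21}$ ($X = \frac{1}{-21} = - \frac{1}{21} \approx -0.047619$)
$P = - \frac{55}{3}$ ($P = 3 - \frac{\left(8 + 0\right)^{2}}{3} = 3 - \frac{8^{2}}{3} = 3 - \frac{64}{3} = - \frac{55}{3} \approx -18.333$)
$u{\left(F \right)} = - \frac{52}{63}$ ($u{\left(F \right)} = - \frac{5 - \frac{1}{21}}{6} = \left(- \frac{1}{6}\right) \frac{104}{21} = - \frac{52}{63}$)
$-19787 + u{\left(P \right)} = -19787 - \frac{52}{63} = - \frac{1246633}{63}$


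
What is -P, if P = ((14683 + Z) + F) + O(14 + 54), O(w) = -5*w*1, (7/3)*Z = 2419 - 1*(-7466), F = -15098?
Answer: -24370/7 ≈ -3481.4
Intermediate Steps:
Z = 29655/7 (Z = 3*(2419 - 1*(-7466))/7 = 3*(2419 + 7466)/7 = (3/7)*9885 = 29655/7 ≈ 4236.4)
O(w) = -5*w
P = 24370/7 (P = ((14683 + 29655/7) - 15098) - 5*(14 + 54) = (132436/7 - 15098) - 5*68 = 26750/7 - 340 = 24370/7 ≈ 3481.4)
-P = -1*24370/7 = -24370/7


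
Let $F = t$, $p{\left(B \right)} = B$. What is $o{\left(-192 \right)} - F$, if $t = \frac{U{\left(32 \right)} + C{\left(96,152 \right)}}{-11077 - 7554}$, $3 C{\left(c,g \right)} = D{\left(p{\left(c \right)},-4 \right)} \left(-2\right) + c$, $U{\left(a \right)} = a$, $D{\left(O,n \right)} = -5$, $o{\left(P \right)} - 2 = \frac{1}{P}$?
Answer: $\frac{2382867}{1192384} \approx 1.9984$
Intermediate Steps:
$o{\left(P \right)} = 2 + \frac{1}{P}$
$C{\left(c,g \right)} = \frac{10}{3} + \frac{c}{3}$ ($C{\left(c,g \right)} = \frac{\left(-5\right) \left(-2\right) + c}{3} = \frac{10 + c}{3} = \frac{10}{3} + \frac{c}{3}$)
$t = - \frac{202}{55893}$ ($t = \frac{32 + \left(\frac{10}{3} + \frac{1}{3} \cdot 96\right)}{-11077 - 7554} = \frac{32 + \left(\frac{10}{3} + 32\right)}{-18631} = \left(32 + \frac{106}{3}\right) \left(- \frac{1}{18631}\right) = \frac{202}{3} \left(- \frac{1}{18631}\right) = - \frac{202}{55893} \approx -0.003614$)
$F = - \frac{202}{55893} \approx -0.003614$
$o{\left(-192 \right)} - F = \left(2 + \frac{1}{-192}\right) - - \frac{202}{55893} = \left(2 - \frac{1}{192}\right) + \frac{202}{55893} = \frac{383}{192} + \frac{202}{55893} = \frac{2382867}{1192384}$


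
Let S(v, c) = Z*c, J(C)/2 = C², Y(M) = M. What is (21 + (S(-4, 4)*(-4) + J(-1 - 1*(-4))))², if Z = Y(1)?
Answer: 529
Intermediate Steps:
Z = 1
J(C) = 2*C²
S(v, c) = c (S(v, c) = 1*c = c)
(21 + (S(-4, 4)*(-4) + J(-1 - 1*(-4))))² = (21 + (4*(-4) + 2*(-1 - 1*(-4))²))² = (21 + (-16 + 2*(-1 + 4)²))² = (21 + (-16 + 2*3²))² = (21 + (-16 + 2*9))² = (21 + (-16 + 18))² = (21 + 2)² = 23² = 529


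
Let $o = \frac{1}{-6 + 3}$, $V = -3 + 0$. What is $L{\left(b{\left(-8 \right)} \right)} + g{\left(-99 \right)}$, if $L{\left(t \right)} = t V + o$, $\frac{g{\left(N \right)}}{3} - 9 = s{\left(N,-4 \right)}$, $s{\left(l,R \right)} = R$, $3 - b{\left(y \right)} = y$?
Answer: $- \frac{55}{3} \approx -18.333$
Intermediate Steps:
$V = -3$
$b{\left(y \right)} = 3 - y$
$g{\left(N \right)} = 15$ ($g{\left(N \right)} = 27 + 3 \left(-4\right) = 27 - 12 = 15$)
$o = - \frac{1}{3}$ ($o = \frac{1}{-3} = - \frac{1}{3} \approx -0.33333$)
$L{\left(t \right)} = - \frac{1}{3} - 3 t$ ($L{\left(t \right)} = t \left(-3\right) - \frac{1}{3} = - 3 t - \frac{1}{3} = - \frac{1}{3} - 3 t$)
$L{\left(b{\left(-8 \right)} \right)} + g{\left(-99 \right)} = \left(- \frac{1}{3} - 3 \left(3 - -8\right)\right) + 15 = \left(- \frac{1}{3} - 3 \left(3 + 8\right)\right) + 15 = \left(- \frac{1}{3} - 33\right) + 15 = - \frac{100}{3} + 15 = - \frac{55}{3}$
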